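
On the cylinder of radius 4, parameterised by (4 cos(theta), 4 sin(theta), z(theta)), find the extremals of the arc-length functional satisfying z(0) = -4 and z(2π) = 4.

Parameterise the cylinder of radius R = 4 as
    r(θ) = (4 cos θ, 4 sin θ, z(θ)).
The arc-length element is
    ds = sqrt(16 + (dz/dθ)^2) dθ,
so the Lagrangian is L = sqrt(16 + z'^2).
L depends on z' only, not on z or θ, so ∂L/∂z = 0 and
    ∂L/∂z' = z' / sqrt(16 + z'^2).
The Euler-Lagrange equation gives
    d/dθ( z' / sqrt(16 + z'^2) ) = 0,
so z' is constant. Integrating once:
    z(θ) = a θ + b,
a helix on the cylinder (a straight line when the cylinder is unrolled). The constants a, b are determined by the endpoint conditions.
With endpoint conditions z(0) = -4 and z(2π) = 4: from z(0) = b we get b = -4, and a·2π + -4 = 4 gives a = 4/π, so
    z(θ) = (4/π) θ − 4.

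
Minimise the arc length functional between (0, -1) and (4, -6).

Arc-length functional: J[y] = ∫ sqrt(1 + (y')^2) dx.
Lagrangian L = sqrt(1 + (y')^2) has no explicit y dependence, so ∂L/∂y = 0 and the Euler-Lagrange equation gives
    d/dx( y' / sqrt(1 + (y')^2) ) = 0  ⇒  y' / sqrt(1 + (y')^2) = const.
Hence y' is constant, so y(x) is affine.
Fitting the endpoints (0, -1) and (4, -6):
    slope m = ((-6) − (-1)) / (4 − 0) = -5/4,
    intercept c = (-1) − m·0 = -1.
Extremal: y(x) = (-5/4) x - 1.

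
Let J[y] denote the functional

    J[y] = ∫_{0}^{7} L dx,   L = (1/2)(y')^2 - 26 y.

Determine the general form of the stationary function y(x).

The Lagrangian is L = (1/2)(y')^2 - 26 y.
∂L/∂y = -26.
∂L/∂y' = y'.
The Euler-Lagrange equation d/dx(∂L/∂y') − ∂L/∂y = 0 becomes:
    y'' + 26 = 0
General solution: y(x) = -13 x^2 + A x + B, where A and B are arbitrary constants fixed by the endpoint conditions.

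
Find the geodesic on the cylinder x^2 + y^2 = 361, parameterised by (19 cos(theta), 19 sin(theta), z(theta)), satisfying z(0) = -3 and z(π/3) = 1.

Parameterise the cylinder of radius R = 19 as
    r(θ) = (19 cos θ, 19 sin θ, z(θ)).
The arc-length element is
    ds = sqrt(361 + (dz/dθ)^2) dθ,
so the Lagrangian is L = sqrt(361 + z'^2).
L depends on z' only, not on z or θ, so ∂L/∂z = 0 and
    ∂L/∂z' = z' / sqrt(361 + z'^2).
The Euler-Lagrange equation gives
    d/dθ( z' / sqrt(361 + z'^2) ) = 0,
so z' is constant. Integrating once:
    z(θ) = a θ + b,
a helix on the cylinder (a straight line when the cylinder is unrolled). The constants a, b are determined by the endpoint conditions.
With endpoint conditions z(0) = -3 and z(π/3) = 1: from z(0) = b we get b = -3, and a·π/3 + -3 = 1 gives a = 12/π, so
    z(θ) = (12/π) θ − 3.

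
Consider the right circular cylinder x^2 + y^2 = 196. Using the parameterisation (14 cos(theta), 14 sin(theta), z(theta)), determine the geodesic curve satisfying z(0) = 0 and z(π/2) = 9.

Parameterise the cylinder of radius R = 14 as
    r(θ) = (14 cos θ, 14 sin θ, z(θ)).
The arc-length element is
    ds = sqrt(196 + (dz/dθ)^2) dθ,
so the Lagrangian is L = sqrt(196 + z'^2).
L depends on z' only, not on z or θ, so ∂L/∂z = 0 and
    ∂L/∂z' = z' / sqrt(196 + z'^2).
The Euler-Lagrange equation gives
    d/dθ( z' / sqrt(196 + z'^2) ) = 0,
so z' is constant. Integrating once:
    z(θ) = a θ + b,
a helix on the cylinder (a straight line when the cylinder is unrolled). The constants a, b are determined by the endpoint conditions.
With endpoint conditions z(0) = 0 and z(π/2) = 9: from z(0) = b we get b = 0, and a·π/2 + 0 = 9 gives a = 18/π, so
    z(θ) = (18/π) θ.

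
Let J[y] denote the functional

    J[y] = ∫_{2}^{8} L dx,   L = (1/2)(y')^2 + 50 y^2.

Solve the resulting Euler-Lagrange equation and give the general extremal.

The Lagrangian is L = (1/2)(y')^2 + 50 y^2.
∂L/∂y = 100y.
∂L/∂y' = y'.
The Euler-Lagrange equation d/dx(∂L/∂y') − ∂L/∂y = 0 becomes:
    y'' - 100 y = 0
General solution: y(x) = A e^(10x) + B e^(-10x), where A and B are arbitrary constants fixed by the endpoint conditions.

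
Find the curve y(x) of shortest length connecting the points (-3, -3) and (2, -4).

Arc-length functional: J[y] = ∫ sqrt(1 + (y')^2) dx.
Lagrangian L = sqrt(1 + (y')^2) has no explicit y dependence, so ∂L/∂y = 0 and the Euler-Lagrange equation gives
    d/dx( y' / sqrt(1 + (y')^2) ) = 0  ⇒  y' / sqrt(1 + (y')^2) = const.
Hence y' is constant, so y(x) is affine.
Fitting the endpoints (-3, -3) and (2, -4):
    slope m = ((-4) − (-3)) / (2 − (-3)) = -1/5,
    intercept c = (-3) − m·(-3) = -18/5.
Extremal: y(x) = (-1/5) x - 18/5.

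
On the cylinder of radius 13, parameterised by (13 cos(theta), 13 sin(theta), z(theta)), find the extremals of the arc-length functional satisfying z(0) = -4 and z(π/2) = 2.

Parameterise the cylinder of radius R = 13 as
    r(θ) = (13 cos θ, 13 sin θ, z(θ)).
The arc-length element is
    ds = sqrt(169 + (dz/dθ)^2) dθ,
so the Lagrangian is L = sqrt(169 + z'^2).
L depends on z' only, not on z or θ, so ∂L/∂z = 0 and
    ∂L/∂z' = z' / sqrt(169 + z'^2).
The Euler-Lagrange equation gives
    d/dθ( z' / sqrt(169 + z'^2) ) = 0,
so z' is constant. Integrating once:
    z(θ) = a θ + b,
a helix on the cylinder (a straight line when the cylinder is unrolled). The constants a, b are determined by the endpoint conditions.
With endpoint conditions z(0) = -4 and z(π/2) = 2: from z(0) = b we get b = -4, and a·π/2 + -4 = 2 gives a = 12/π, so
    z(θ) = (12/π) θ − 4.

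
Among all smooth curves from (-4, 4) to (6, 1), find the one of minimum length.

Arc-length functional: J[y] = ∫ sqrt(1 + (y')^2) dx.
Lagrangian L = sqrt(1 + (y')^2) has no explicit y dependence, so ∂L/∂y = 0 and the Euler-Lagrange equation gives
    d/dx( y' / sqrt(1 + (y')^2) ) = 0  ⇒  y' / sqrt(1 + (y')^2) = const.
Hence y' is constant, so y(x) is affine.
Fitting the endpoints (-4, 4) and (6, 1):
    slope m = (1 − 4) / (6 − (-4)) = -3/10,
    intercept c = 4 − m·(-4) = 14/5.
Extremal: y(x) = (-3/10) x + 14/5.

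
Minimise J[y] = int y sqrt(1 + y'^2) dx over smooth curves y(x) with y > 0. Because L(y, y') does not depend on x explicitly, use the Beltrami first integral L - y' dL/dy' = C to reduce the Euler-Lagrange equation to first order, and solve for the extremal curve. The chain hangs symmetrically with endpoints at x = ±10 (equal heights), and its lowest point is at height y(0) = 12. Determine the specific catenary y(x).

The Lagrangian L(y, y') = y sqrt(1 + y'^2) has no explicit x dependence, so the Beltrami identity applies:
    L − y' ∂L/∂y' = C.
Compute ∂L/∂y' = y · y' / sqrt(1 + y'^2). Then
    L − y' ∂L/∂y'
    = y sqrt(1 + y'^2) − y · y'^2 / sqrt(1 + y'^2)
    = y (1 + y'^2 − y'^2) / sqrt(1 + y'^2)
    = y / sqrt(1 + y'^2) = C.
Squaring gives y^2 = C^2 (1 + y'^2), i.e.
    y'^2 = y^2 / C^2 − 1.
Separating variables,
    dy / sqrt(y^2 − C^2) = dx / C,
and integrating gives arccosh(y / C) = (x − a)/C, so
    y(x) = C cosh((x − a)/C),
the catenary. The constants C and a are fixed by the two endpoint conditions (and, for the hanging-chain problem, the length constraint selects C).
Now fit the given data. The endpoints x = ±10 are symmetric at equal height, so the catenary is even about its minimum: a = 0 and y(x) = C cosh(x/C). The lowest point is y(0) = C cosh(0) = C, and we are told y(0) = 12, so C = 12. Therefore
    y(x) = 12 cosh(x/12),
and at the endpoints
    y(±10) = 12 cosh(10/12).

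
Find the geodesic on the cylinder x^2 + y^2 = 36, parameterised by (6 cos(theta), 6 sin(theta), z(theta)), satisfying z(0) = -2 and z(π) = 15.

Parameterise the cylinder of radius R = 6 as
    r(θ) = (6 cos θ, 6 sin θ, z(θ)).
The arc-length element is
    ds = sqrt(36 + (dz/dθ)^2) dθ,
so the Lagrangian is L = sqrt(36 + z'^2).
L depends on z' only, not on z or θ, so ∂L/∂z = 0 and
    ∂L/∂z' = z' / sqrt(36 + z'^2).
The Euler-Lagrange equation gives
    d/dθ( z' / sqrt(36 + z'^2) ) = 0,
so z' is constant. Integrating once:
    z(θ) = a θ + b,
a helix on the cylinder (a straight line when the cylinder is unrolled). The constants a, b are determined by the endpoint conditions.
With endpoint conditions z(0) = -2 and z(π) = 15: from z(0) = b we get b = -2, and a·π + -2 = 15 gives a = 17/π, so
    z(θ) = (17/π) θ − 2.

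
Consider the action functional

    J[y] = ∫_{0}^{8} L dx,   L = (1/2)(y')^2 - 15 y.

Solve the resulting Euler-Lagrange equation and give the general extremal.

The Lagrangian is L = (1/2)(y')^2 - 15 y.
∂L/∂y = -15.
∂L/∂y' = y'.
The Euler-Lagrange equation d/dx(∂L/∂y') − ∂L/∂y = 0 becomes:
    y'' + 15 = 0
General solution: y(x) = -(15/2) x^2 + A x + B, where A and B are arbitrary constants fixed by the endpoint conditions.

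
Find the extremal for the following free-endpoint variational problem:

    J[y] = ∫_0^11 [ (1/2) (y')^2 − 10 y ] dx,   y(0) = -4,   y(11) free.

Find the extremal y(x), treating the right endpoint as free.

The Lagrangian L = (1/2) (y')^2 − 10 y gives
    ∂L/∂y = −10,   ∂L/∂y' = y'.
Euler-Lagrange: d/dx(y') − (−10) = 0, i.e. y'' + 10 = 0, so
    y(x) = −(10/2) x^2 + C1 x + C2.
Fixed left endpoint y(0) = -4 ⇒ C2 = -4.
The right endpoint x = 11 is free, so the natural (transversality) condition is ∂L/∂y' |_{x=11} = 0, i.e. y'(11) = 0.
Compute y'(x) = −10 x + C1, so y'(11) = −110 + C1 = 0 ⇒ C1 = 110.
Therefore the extremal is
    y(x) = −5 x^2 + 110 x − 4.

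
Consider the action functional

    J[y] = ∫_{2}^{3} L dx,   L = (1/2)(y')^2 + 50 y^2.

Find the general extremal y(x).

The Lagrangian is L = (1/2)(y')^2 + 50 y^2.
∂L/∂y = 100y.
∂L/∂y' = y'.
The Euler-Lagrange equation d/dx(∂L/∂y') − ∂L/∂y = 0 becomes:
    y'' - 100 y = 0
General solution: y(x) = A e^(10x) + B e^(-10x), where A and B are arbitrary constants fixed by the endpoint conditions.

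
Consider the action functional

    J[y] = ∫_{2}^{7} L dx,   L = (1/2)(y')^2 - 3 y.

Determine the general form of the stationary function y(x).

The Lagrangian is L = (1/2)(y')^2 - 3 y.
∂L/∂y = -3.
∂L/∂y' = y'.
The Euler-Lagrange equation d/dx(∂L/∂y') − ∂L/∂y = 0 becomes:
    y'' + 3 = 0
General solution: y(x) = -(3/2) x^2 + A x + B, where A and B are arbitrary constants fixed by the endpoint conditions.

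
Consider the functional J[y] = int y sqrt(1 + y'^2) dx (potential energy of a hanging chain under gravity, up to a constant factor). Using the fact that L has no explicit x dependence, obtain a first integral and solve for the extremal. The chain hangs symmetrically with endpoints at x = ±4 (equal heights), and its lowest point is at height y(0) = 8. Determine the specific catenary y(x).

The Lagrangian L(y, y') = y sqrt(1 + y'^2) has no explicit x dependence, so the Beltrami identity applies:
    L − y' ∂L/∂y' = C.
Compute ∂L/∂y' = y · y' / sqrt(1 + y'^2). Then
    L − y' ∂L/∂y'
    = y sqrt(1 + y'^2) − y · y'^2 / sqrt(1 + y'^2)
    = y (1 + y'^2 − y'^2) / sqrt(1 + y'^2)
    = y / sqrt(1 + y'^2) = C.
Squaring gives y^2 = C^2 (1 + y'^2), i.e.
    y'^2 = y^2 / C^2 − 1.
Separating variables,
    dy / sqrt(y^2 − C^2) = dx / C,
and integrating gives arccosh(y / C) = (x − a)/C, so
    y(x) = C cosh((x − a)/C),
the catenary. The constants C and a are fixed by the two endpoint conditions (and, for the hanging-chain problem, the length constraint selects C).
Now fit the given data. The endpoints x = ±4 are symmetric at equal height, so the catenary is even about its minimum: a = 0 and y(x) = C cosh(x/C). The lowest point is y(0) = C cosh(0) = C, and we are told y(0) = 8, so C = 8. Therefore
    y(x) = 8 cosh(x/8),
and at the endpoints
    y(±4) = 8 cosh(4/8).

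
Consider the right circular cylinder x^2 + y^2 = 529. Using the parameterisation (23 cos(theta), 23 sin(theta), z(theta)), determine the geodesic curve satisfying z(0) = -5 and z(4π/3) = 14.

Parameterise the cylinder of radius R = 23 as
    r(θ) = (23 cos θ, 23 sin θ, z(θ)).
The arc-length element is
    ds = sqrt(529 + (dz/dθ)^2) dθ,
so the Lagrangian is L = sqrt(529 + z'^2).
L depends on z' only, not on z or θ, so ∂L/∂z = 0 and
    ∂L/∂z' = z' / sqrt(529 + z'^2).
The Euler-Lagrange equation gives
    d/dθ( z' / sqrt(529 + z'^2) ) = 0,
so z' is constant. Integrating once:
    z(θ) = a θ + b,
a helix on the cylinder (a straight line when the cylinder is unrolled). The constants a, b are determined by the endpoint conditions.
With endpoint conditions z(0) = -5 and z(4π/3) = 14: from z(0) = b we get b = -5, and a·4π/3 + -5 = 14 gives a = 57/(4π), so
    z(θ) = (57/(4π)) θ − 5.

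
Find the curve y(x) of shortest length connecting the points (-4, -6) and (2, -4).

Arc-length functional: J[y] = ∫ sqrt(1 + (y')^2) dx.
Lagrangian L = sqrt(1 + (y')^2) has no explicit y dependence, so ∂L/∂y = 0 and the Euler-Lagrange equation gives
    d/dx( y' / sqrt(1 + (y')^2) ) = 0  ⇒  y' / sqrt(1 + (y')^2) = const.
Hence y' is constant, so y(x) is affine.
Fitting the endpoints (-4, -6) and (2, -4):
    slope m = ((-4) − (-6)) / (2 − (-4)) = 1/3,
    intercept c = (-6) − m·(-4) = -14/3.
Extremal: y(x) = (1/3) x - 14/3.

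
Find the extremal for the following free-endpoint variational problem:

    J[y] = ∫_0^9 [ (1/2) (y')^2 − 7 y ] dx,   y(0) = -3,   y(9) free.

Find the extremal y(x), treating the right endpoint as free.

The Lagrangian L = (1/2) (y')^2 − 7 y gives
    ∂L/∂y = −7,   ∂L/∂y' = y'.
Euler-Lagrange: d/dx(y') − (−7) = 0, i.e. y'' + 7 = 0, so
    y(x) = −(7/2) x^2 + C1 x + C2.
Fixed left endpoint y(0) = -3 ⇒ C2 = -3.
The right endpoint x = 9 is free, so the natural (transversality) condition is ∂L/∂y' |_{x=9} = 0, i.e. y'(9) = 0.
Compute y'(x) = −7 x + C1, so y'(9) = −63 + C1 = 0 ⇒ C1 = 63.
Therefore the extremal is
    y(x) = −(7/2) x^2 + 63 x − 3.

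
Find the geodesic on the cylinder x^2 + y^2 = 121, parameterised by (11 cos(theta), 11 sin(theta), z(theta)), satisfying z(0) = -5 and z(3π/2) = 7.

Parameterise the cylinder of radius R = 11 as
    r(θ) = (11 cos θ, 11 sin θ, z(θ)).
The arc-length element is
    ds = sqrt(121 + (dz/dθ)^2) dθ,
so the Lagrangian is L = sqrt(121 + z'^2).
L depends on z' only, not on z or θ, so ∂L/∂z = 0 and
    ∂L/∂z' = z' / sqrt(121 + z'^2).
The Euler-Lagrange equation gives
    d/dθ( z' / sqrt(121 + z'^2) ) = 0,
so z' is constant. Integrating once:
    z(θ) = a θ + b,
a helix on the cylinder (a straight line when the cylinder is unrolled). The constants a, b are determined by the endpoint conditions.
With endpoint conditions z(0) = -5 and z(3π/2) = 7: from z(0) = b we get b = -5, and a·3π/2 + -5 = 7 gives a = 8/π, so
    z(θ) = (8/π) θ − 5.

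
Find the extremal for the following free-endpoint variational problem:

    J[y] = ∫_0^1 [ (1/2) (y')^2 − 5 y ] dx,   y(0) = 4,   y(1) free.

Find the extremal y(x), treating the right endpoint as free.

The Lagrangian L = (1/2) (y')^2 − 5 y gives
    ∂L/∂y = −5,   ∂L/∂y' = y'.
Euler-Lagrange: d/dx(y') − (−5) = 0, i.e. y'' + 5 = 0, so
    y(x) = −(5/2) x^2 + C1 x + C2.
Fixed left endpoint y(0) = 4 ⇒ C2 = 4.
The right endpoint x = 1 is free, so the natural (transversality) condition is ∂L/∂y' |_{x=1} = 0, i.e. y'(1) = 0.
Compute y'(x) = −5 x + C1, so y'(1) = −5 + C1 = 0 ⇒ C1 = 5.
Therefore the extremal is
    y(x) = −(5/2) x^2 + 5 x + 4.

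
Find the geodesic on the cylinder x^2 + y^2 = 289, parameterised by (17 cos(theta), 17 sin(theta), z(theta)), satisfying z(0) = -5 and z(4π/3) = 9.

Parameterise the cylinder of radius R = 17 as
    r(θ) = (17 cos θ, 17 sin θ, z(θ)).
The arc-length element is
    ds = sqrt(289 + (dz/dθ)^2) dθ,
so the Lagrangian is L = sqrt(289 + z'^2).
L depends on z' only, not on z or θ, so ∂L/∂z = 0 and
    ∂L/∂z' = z' / sqrt(289 + z'^2).
The Euler-Lagrange equation gives
    d/dθ( z' / sqrt(289 + z'^2) ) = 0,
so z' is constant. Integrating once:
    z(θ) = a θ + b,
a helix on the cylinder (a straight line when the cylinder is unrolled). The constants a, b are determined by the endpoint conditions.
With endpoint conditions z(0) = -5 and z(4π/3) = 9: from z(0) = b we get b = -5, and a·4π/3 + -5 = 9 gives a = 21/(2π), so
    z(θ) = (21/(2π)) θ − 5.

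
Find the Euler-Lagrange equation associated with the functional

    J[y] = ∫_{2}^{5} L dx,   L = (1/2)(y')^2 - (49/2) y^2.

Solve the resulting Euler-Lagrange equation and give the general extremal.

The Lagrangian is L = (1/2)(y')^2 - (49/2) y^2.
∂L/∂y = -49y.
∂L/∂y' = y'.
The Euler-Lagrange equation d/dx(∂L/∂y') − ∂L/∂y = 0 becomes:
    y'' + 49 y = 0
General solution: y(x) = A sin(7x) + B cos(7x), where A and B are arbitrary constants fixed by the endpoint conditions.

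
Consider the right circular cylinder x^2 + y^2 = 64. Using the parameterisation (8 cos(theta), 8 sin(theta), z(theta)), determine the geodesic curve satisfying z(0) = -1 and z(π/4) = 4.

Parameterise the cylinder of radius R = 8 as
    r(θ) = (8 cos θ, 8 sin θ, z(θ)).
The arc-length element is
    ds = sqrt(64 + (dz/dθ)^2) dθ,
so the Lagrangian is L = sqrt(64 + z'^2).
L depends on z' only, not on z or θ, so ∂L/∂z = 0 and
    ∂L/∂z' = z' / sqrt(64 + z'^2).
The Euler-Lagrange equation gives
    d/dθ( z' / sqrt(64 + z'^2) ) = 0,
so z' is constant. Integrating once:
    z(θ) = a θ + b,
a helix on the cylinder (a straight line when the cylinder is unrolled). The constants a, b are determined by the endpoint conditions.
With endpoint conditions z(0) = -1 and z(π/4) = 4: from z(0) = b we get b = -1, and a·π/4 + -1 = 4 gives a = 20/π, so
    z(θ) = (20/π) θ − 1.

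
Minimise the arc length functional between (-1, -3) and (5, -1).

Arc-length functional: J[y] = ∫ sqrt(1 + (y')^2) dx.
Lagrangian L = sqrt(1 + (y')^2) has no explicit y dependence, so ∂L/∂y = 0 and the Euler-Lagrange equation gives
    d/dx( y' / sqrt(1 + (y')^2) ) = 0  ⇒  y' / sqrt(1 + (y')^2) = const.
Hence y' is constant, so y(x) is affine.
Fitting the endpoints (-1, -3) and (5, -1):
    slope m = ((-1) − (-3)) / (5 − (-1)) = 1/3,
    intercept c = (-3) − m·(-1) = -8/3.
Extremal: y(x) = (1/3) x - 8/3.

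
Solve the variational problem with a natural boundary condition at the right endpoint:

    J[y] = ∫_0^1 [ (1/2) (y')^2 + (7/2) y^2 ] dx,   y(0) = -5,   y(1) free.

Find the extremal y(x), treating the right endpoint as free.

The Lagrangian L = (1/2) (y')^2 + (7/2) y^2 gives
    ∂L/∂y = 7 y,   ∂L/∂y' = y'.
Euler-Lagrange: y'' − 7 y = 0.
With k = sqrt(7), the general solution is
    y(x) = A cosh(sqrt(7) x) + B sinh(sqrt(7) x).
Fixed left endpoint y(0) = -5 ⇒ A = -5.
The right endpoint x = 1 is free, so the natural (transversality) condition is ∂L/∂y' |_{x=1} = 0, i.e. y'(1) = 0.
Compute y'(x) = A k sinh(k x) + B k cosh(k x), so
    y'(1) = A k sinh(k·1) + B k cosh(k·1) = 0
    ⇒ B = −A tanh(k·1) = 5 tanh(sqrt(7)·1).
Therefore the extremal is
    y(x) = −5 cosh(sqrt(7) x) + 5 tanh(sqrt(7)·1) sinh(sqrt(7) x).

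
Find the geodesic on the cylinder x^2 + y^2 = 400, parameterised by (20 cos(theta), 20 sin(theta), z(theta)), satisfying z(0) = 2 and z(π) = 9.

Parameterise the cylinder of radius R = 20 as
    r(θ) = (20 cos θ, 20 sin θ, z(θ)).
The arc-length element is
    ds = sqrt(400 + (dz/dθ)^2) dθ,
so the Lagrangian is L = sqrt(400 + z'^2).
L depends on z' only, not on z or θ, so ∂L/∂z = 0 and
    ∂L/∂z' = z' / sqrt(400 + z'^2).
The Euler-Lagrange equation gives
    d/dθ( z' / sqrt(400 + z'^2) ) = 0,
so z' is constant. Integrating once:
    z(θ) = a θ + b,
a helix on the cylinder (a straight line when the cylinder is unrolled). The constants a, b are determined by the endpoint conditions.
With endpoint conditions z(0) = 2 and z(π) = 9: from z(0) = b we get b = 2, and a·π + 2 = 9 gives a = 7/π, so
    z(θ) = (7/π) θ + 2.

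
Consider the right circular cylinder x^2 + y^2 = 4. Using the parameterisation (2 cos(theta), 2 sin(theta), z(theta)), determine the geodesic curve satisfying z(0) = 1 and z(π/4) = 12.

Parameterise the cylinder of radius R = 2 as
    r(θ) = (2 cos θ, 2 sin θ, z(θ)).
The arc-length element is
    ds = sqrt(4 + (dz/dθ)^2) dθ,
so the Lagrangian is L = sqrt(4 + z'^2).
L depends on z' only, not on z or θ, so ∂L/∂z = 0 and
    ∂L/∂z' = z' / sqrt(4 + z'^2).
The Euler-Lagrange equation gives
    d/dθ( z' / sqrt(4 + z'^2) ) = 0,
so z' is constant. Integrating once:
    z(θ) = a θ + b,
a helix on the cylinder (a straight line when the cylinder is unrolled). The constants a, b are determined by the endpoint conditions.
With endpoint conditions z(0) = 1 and z(π/4) = 12: from z(0) = b we get b = 1, and a·π/4 + 1 = 12 gives a = 44/π, so
    z(θ) = (44/π) θ + 1.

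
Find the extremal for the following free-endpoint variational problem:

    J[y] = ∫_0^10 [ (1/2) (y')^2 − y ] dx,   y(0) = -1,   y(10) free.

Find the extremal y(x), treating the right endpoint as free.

The Lagrangian L = (1/2) (y')^2 − y gives
    ∂L/∂y = −1,   ∂L/∂y' = y'.
Euler-Lagrange: d/dx(y') − (−1) = 0, i.e. y'' + 1 = 0, so
    y(x) = −(1/2) x^2 + C1 x + C2.
Fixed left endpoint y(0) = -1 ⇒ C2 = -1.
The right endpoint x = 10 is free, so the natural (transversality) condition is ∂L/∂y' |_{x=10} = 0, i.e. y'(10) = 0.
Compute y'(x) = −1 x + C1, so y'(10) = −10 + C1 = 0 ⇒ C1 = 10.
Therefore the extremal is
    y(x) = −x^2/2 + 10 x − 1.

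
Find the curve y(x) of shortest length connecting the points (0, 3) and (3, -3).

Arc-length functional: J[y] = ∫ sqrt(1 + (y')^2) dx.
Lagrangian L = sqrt(1 + (y')^2) has no explicit y dependence, so ∂L/∂y = 0 and the Euler-Lagrange equation gives
    d/dx( y' / sqrt(1 + (y')^2) ) = 0  ⇒  y' / sqrt(1 + (y')^2) = const.
Hence y' is constant, so y(x) is affine.
Fitting the endpoints (0, 3) and (3, -3):
    slope m = ((-3) − 3) / (3 − 0) = -2,
    intercept c = 3 − m·0 = 3.
Extremal: y(x) = -2 x + 3.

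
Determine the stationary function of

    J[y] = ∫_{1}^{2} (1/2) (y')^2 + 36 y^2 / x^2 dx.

The Lagrangian is L = (1/2) (y')^2 + 36 y^2 / x^2.
Compute ∂L/∂y = 72y/x^2, ∂L/∂y' = y'.
The Euler-Lagrange equation d/dx(∂L/∂y') − ∂L/∂y = 0 reduces to
    y'' − 72/x^2 · y = 0  (x > 0).
Its general solution is
    y(x) = A x^9 + B x^(-8),
with A, B fixed by the endpoint conditions.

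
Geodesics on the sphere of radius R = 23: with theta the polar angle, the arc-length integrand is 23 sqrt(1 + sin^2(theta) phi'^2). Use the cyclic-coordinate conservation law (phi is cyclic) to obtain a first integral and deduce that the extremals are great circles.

On the sphere of radius R = 23 with spherical coordinates (θ, φ), the induced metric is
    ds^2 = 529(dθ^2 + sin^2(θ) dφ^2).
Parameterise by θ; the arc-length functional is
    J[φ] = ∫ 23 sqrt(1 + sin^2(θ) (dφ/dθ)^2) dθ,
so L = 23 sqrt(1 + sin^2(θ) φ'^2). Compute
    ∂L/∂φ = 0  (L has no explicit φ dependence),
    ∂L/∂φ' = 23 sin^2(θ) φ' / sqrt(1 + sin^2(θ) φ'^2).
Since ∂L/∂φ = 0, the Euler-Lagrange equation
    d/dθ(∂L/∂φ') − ∂L/∂φ = 0
reduces to d/dθ(∂L/∂φ') = 0, i.e. the momentum conjugate to φ is conserved:
    23 sin^2(θ) φ' / sqrt(1 + sin^2(θ) φ'^2) = C.
The overall factor of 23 is constant, so dividing through gives Clairaut's relation sin^2(θ) φ' / sqrt(1 + sin^2(θ) φ'^2) = C' (with C' = C/23). Solving for φ' and integrating gives the great-circle family
    cot(θ) = A cos(φ − φ_0),
i.e. the intersection of the sphere with a plane through the origin. The two constants A and φ_0 (equivalently C and one phase) are fixed by the two endpoint conditions.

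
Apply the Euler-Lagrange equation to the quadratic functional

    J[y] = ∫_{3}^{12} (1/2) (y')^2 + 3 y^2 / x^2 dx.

The Lagrangian is L = (1/2) (y')^2 + 3 y^2 / x^2.
Compute ∂L/∂y = 6y/x^2, ∂L/∂y' = y'.
The Euler-Lagrange equation d/dx(∂L/∂y') − ∂L/∂y = 0 reduces to
    y'' − 6/x^2 · y = 0  (x > 0).
Its general solution is
    y(x) = A x^3 + B x^(-2),
with A, B fixed by the endpoint conditions.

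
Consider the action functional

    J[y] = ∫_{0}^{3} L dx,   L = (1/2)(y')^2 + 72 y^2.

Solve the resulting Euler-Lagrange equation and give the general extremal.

The Lagrangian is L = (1/2)(y')^2 + 72 y^2.
∂L/∂y = 144y.
∂L/∂y' = y'.
The Euler-Lagrange equation d/dx(∂L/∂y') − ∂L/∂y = 0 becomes:
    y'' - 144 y = 0
General solution: y(x) = A e^(12x) + B e^(-12x), where A and B are arbitrary constants fixed by the endpoint conditions.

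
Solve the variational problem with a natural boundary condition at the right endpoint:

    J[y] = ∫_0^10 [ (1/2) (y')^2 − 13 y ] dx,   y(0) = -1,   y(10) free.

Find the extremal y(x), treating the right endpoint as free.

The Lagrangian L = (1/2) (y')^2 − 13 y gives
    ∂L/∂y = −13,   ∂L/∂y' = y'.
Euler-Lagrange: d/dx(y') − (−13) = 0, i.e. y'' + 13 = 0, so
    y(x) = −(13/2) x^2 + C1 x + C2.
Fixed left endpoint y(0) = -1 ⇒ C2 = -1.
The right endpoint x = 10 is free, so the natural (transversality) condition is ∂L/∂y' |_{x=10} = 0, i.e. y'(10) = 0.
Compute y'(x) = −13 x + C1, so y'(10) = −130 + C1 = 0 ⇒ C1 = 130.
Therefore the extremal is
    y(x) = −(13/2) x^2 + 130 x − 1.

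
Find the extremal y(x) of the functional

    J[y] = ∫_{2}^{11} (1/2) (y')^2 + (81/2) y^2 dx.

The Lagrangian is L = (1/2) (y')^2 + (81/2) y^2.
Compute ∂L/∂y = 81y, ∂L/∂y' = y'.
The Euler-Lagrange equation d/dx(∂L/∂y') − ∂L/∂y = 0 reduces to
    y'' − 81 y = 0.
Its general solution is
    y(x) = A e^(9x) + B e^(−9x),
with A, B fixed by the endpoint conditions.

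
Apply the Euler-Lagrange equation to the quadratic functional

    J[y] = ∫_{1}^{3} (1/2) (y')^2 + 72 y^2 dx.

The Lagrangian is L = (1/2) (y')^2 + 72 y^2.
Compute ∂L/∂y = 144y, ∂L/∂y' = y'.
The Euler-Lagrange equation d/dx(∂L/∂y') − ∂L/∂y = 0 reduces to
    y'' − 144 y = 0.
Its general solution is
    y(x) = A e^(12x) + B e^(−12x),
with A, B fixed by the endpoint conditions.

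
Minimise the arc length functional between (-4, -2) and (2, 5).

Arc-length functional: J[y] = ∫ sqrt(1 + (y')^2) dx.
Lagrangian L = sqrt(1 + (y')^2) has no explicit y dependence, so ∂L/∂y = 0 and the Euler-Lagrange equation gives
    d/dx( y' / sqrt(1 + (y')^2) ) = 0  ⇒  y' / sqrt(1 + (y')^2) = const.
Hence y' is constant, so y(x) is affine.
Fitting the endpoints (-4, -2) and (2, 5):
    slope m = (5 − (-2)) / (2 − (-4)) = 7/6,
    intercept c = (-2) − m·(-4) = 8/3.
Extremal: y(x) = (7/6) x + 8/3.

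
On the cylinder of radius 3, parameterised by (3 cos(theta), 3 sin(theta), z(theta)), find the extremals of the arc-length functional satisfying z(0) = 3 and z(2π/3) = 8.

Parameterise the cylinder of radius R = 3 as
    r(θ) = (3 cos θ, 3 sin θ, z(θ)).
The arc-length element is
    ds = sqrt(9 + (dz/dθ)^2) dθ,
so the Lagrangian is L = sqrt(9 + z'^2).
L depends on z' only, not on z or θ, so ∂L/∂z = 0 and
    ∂L/∂z' = z' / sqrt(9 + z'^2).
The Euler-Lagrange equation gives
    d/dθ( z' / sqrt(9 + z'^2) ) = 0,
so z' is constant. Integrating once:
    z(θ) = a θ + b,
a helix on the cylinder (a straight line when the cylinder is unrolled). The constants a, b are determined by the endpoint conditions.
With endpoint conditions z(0) = 3 and z(2π/3) = 8: from z(0) = b we get b = 3, and a·2π/3 + 3 = 8 gives a = 15/(2π), so
    z(θ) = (15/(2π)) θ + 3.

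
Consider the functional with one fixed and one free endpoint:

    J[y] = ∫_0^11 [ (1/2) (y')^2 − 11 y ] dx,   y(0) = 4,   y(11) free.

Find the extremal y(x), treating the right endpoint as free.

The Lagrangian L = (1/2) (y')^2 − 11 y gives
    ∂L/∂y = −11,   ∂L/∂y' = y'.
Euler-Lagrange: d/dx(y') − (−11) = 0, i.e. y'' + 11 = 0, so
    y(x) = −(11/2) x^2 + C1 x + C2.
Fixed left endpoint y(0) = 4 ⇒ C2 = 4.
The right endpoint x = 11 is free, so the natural (transversality) condition is ∂L/∂y' |_{x=11} = 0, i.e. y'(11) = 0.
Compute y'(x) = −11 x + C1, so y'(11) = −121 + C1 = 0 ⇒ C1 = 121.
Therefore the extremal is
    y(x) = −(11/2) x^2 + 121 x + 4.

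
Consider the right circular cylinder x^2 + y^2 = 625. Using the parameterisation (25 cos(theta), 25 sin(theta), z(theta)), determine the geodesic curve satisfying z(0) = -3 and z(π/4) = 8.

Parameterise the cylinder of radius R = 25 as
    r(θ) = (25 cos θ, 25 sin θ, z(θ)).
The arc-length element is
    ds = sqrt(625 + (dz/dθ)^2) dθ,
so the Lagrangian is L = sqrt(625 + z'^2).
L depends on z' only, not on z or θ, so ∂L/∂z = 0 and
    ∂L/∂z' = z' / sqrt(625 + z'^2).
The Euler-Lagrange equation gives
    d/dθ( z' / sqrt(625 + z'^2) ) = 0,
so z' is constant. Integrating once:
    z(θ) = a θ + b,
a helix on the cylinder (a straight line when the cylinder is unrolled). The constants a, b are determined by the endpoint conditions.
With endpoint conditions z(0) = -3 and z(π/4) = 8: from z(0) = b we get b = -3, and a·π/4 + -3 = 8 gives a = 44/π, so
    z(θ) = (44/π) θ − 3.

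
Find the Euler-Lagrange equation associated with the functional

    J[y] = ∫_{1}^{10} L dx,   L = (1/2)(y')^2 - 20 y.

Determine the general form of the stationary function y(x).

The Lagrangian is L = (1/2)(y')^2 - 20 y.
∂L/∂y = -20.
∂L/∂y' = y'.
The Euler-Lagrange equation d/dx(∂L/∂y') − ∂L/∂y = 0 becomes:
    y'' + 20 = 0
General solution: y(x) = -10 x^2 + A x + B, where A and B are arbitrary constants fixed by the endpoint conditions.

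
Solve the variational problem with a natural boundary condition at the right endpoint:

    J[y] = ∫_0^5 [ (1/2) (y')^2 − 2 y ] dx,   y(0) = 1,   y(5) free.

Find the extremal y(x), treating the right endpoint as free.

The Lagrangian L = (1/2) (y')^2 − 2 y gives
    ∂L/∂y = −2,   ∂L/∂y' = y'.
Euler-Lagrange: d/dx(y') − (−2) = 0, i.e. y'' + 2 = 0, so
    y(x) = −(2/2) x^2 + C1 x + C2.
Fixed left endpoint y(0) = 1 ⇒ C2 = 1.
The right endpoint x = 5 is free, so the natural (transversality) condition is ∂L/∂y' |_{x=5} = 0, i.e. y'(5) = 0.
Compute y'(x) = −2 x + C1, so y'(5) = −10 + C1 = 0 ⇒ C1 = 10.
Therefore the extremal is
    y(x) = −x^2 + 10 x + 1.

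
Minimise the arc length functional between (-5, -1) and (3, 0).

Arc-length functional: J[y] = ∫ sqrt(1 + (y')^2) dx.
Lagrangian L = sqrt(1 + (y')^2) has no explicit y dependence, so ∂L/∂y = 0 and the Euler-Lagrange equation gives
    d/dx( y' / sqrt(1 + (y')^2) ) = 0  ⇒  y' / sqrt(1 + (y')^2) = const.
Hence y' is constant, so y(x) is affine.
Fitting the endpoints (-5, -1) and (3, 0):
    slope m = (0 − (-1)) / (3 − (-5)) = 1/8,
    intercept c = (-1) − m·(-5) = -3/8.
Extremal: y(x) = (1/8) x - 3/8.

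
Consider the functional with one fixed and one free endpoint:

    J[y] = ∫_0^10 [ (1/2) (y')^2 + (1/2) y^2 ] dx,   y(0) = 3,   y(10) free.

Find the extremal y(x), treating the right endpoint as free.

The Lagrangian L = (1/2) (y')^2 + (1/2) y^2 gives
    ∂L/∂y = 1 y,   ∂L/∂y' = y'.
Euler-Lagrange: y'' − y = 0.
With k = 1, the general solution is
    y(x) = A cosh(x) + B sinh(x).
Fixed left endpoint y(0) = 3 ⇒ A = 3.
The right endpoint x = 10 is free, so the natural (transversality) condition is ∂L/∂y' |_{x=10} = 0, i.e. y'(10) = 0.
Compute y'(x) = A k sinh(k x) + B k cosh(k x), so
    y'(10) = A k sinh(k·10) + B k cosh(k·10) = 0
    ⇒ B = −A tanh(k·10) = − 3 tanh(1·10).
Therefore the extremal is
    y(x) = 3 cosh(1 x) − 3 tanh(1·10) sinh(1 x).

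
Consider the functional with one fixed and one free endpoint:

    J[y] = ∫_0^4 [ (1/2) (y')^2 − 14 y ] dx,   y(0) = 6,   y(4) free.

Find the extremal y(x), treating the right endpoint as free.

The Lagrangian L = (1/2) (y')^2 − 14 y gives
    ∂L/∂y = −14,   ∂L/∂y' = y'.
Euler-Lagrange: d/dx(y') − (−14) = 0, i.e. y'' + 14 = 0, so
    y(x) = −(14/2) x^2 + C1 x + C2.
Fixed left endpoint y(0) = 6 ⇒ C2 = 6.
The right endpoint x = 4 is free, so the natural (transversality) condition is ∂L/∂y' |_{x=4} = 0, i.e. y'(4) = 0.
Compute y'(x) = −14 x + C1, so y'(4) = −56 + C1 = 0 ⇒ C1 = 56.
Therefore the extremal is
    y(x) = −7 x^2 + 56 x + 6.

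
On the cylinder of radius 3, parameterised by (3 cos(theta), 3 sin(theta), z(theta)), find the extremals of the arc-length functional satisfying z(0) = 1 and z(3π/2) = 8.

Parameterise the cylinder of radius R = 3 as
    r(θ) = (3 cos θ, 3 sin θ, z(θ)).
The arc-length element is
    ds = sqrt(9 + (dz/dθ)^2) dθ,
so the Lagrangian is L = sqrt(9 + z'^2).
L depends on z' only, not on z or θ, so ∂L/∂z = 0 and
    ∂L/∂z' = z' / sqrt(9 + z'^2).
The Euler-Lagrange equation gives
    d/dθ( z' / sqrt(9 + z'^2) ) = 0,
so z' is constant. Integrating once:
    z(θ) = a θ + b,
a helix on the cylinder (a straight line when the cylinder is unrolled). The constants a, b are determined by the endpoint conditions.
With endpoint conditions z(0) = 1 and z(3π/2) = 8: from z(0) = b we get b = 1, and a·3π/2 + 1 = 8 gives a = 14/(3π), so
    z(θ) = (14/(3π)) θ + 1.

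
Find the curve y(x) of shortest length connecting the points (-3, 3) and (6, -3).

Arc-length functional: J[y] = ∫ sqrt(1 + (y')^2) dx.
Lagrangian L = sqrt(1 + (y')^2) has no explicit y dependence, so ∂L/∂y = 0 and the Euler-Lagrange equation gives
    d/dx( y' / sqrt(1 + (y')^2) ) = 0  ⇒  y' / sqrt(1 + (y')^2) = const.
Hence y' is constant, so y(x) is affine.
Fitting the endpoints (-3, 3) and (6, -3):
    slope m = ((-3) − 3) / (6 − (-3)) = -2/3,
    intercept c = 3 − m·(-3) = 1.
Extremal: y(x) = (-2/3) x + 1.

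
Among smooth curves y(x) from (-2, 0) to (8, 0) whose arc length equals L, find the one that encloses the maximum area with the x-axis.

Set up the augmented Lagrangian using a multiplier λ for the length constraint:
    F(y, y') = y − λ sqrt(1 + y'^2).
F has no explicit x dependence, so the Beltrami identity yields a first integral
    F − y' ∂F/∂y' = C.
Compute ∂F/∂y' = −λ y' / sqrt(1 + y'^2). Then
    y − λ sqrt(1 + y'^2) + λ y'^2 / sqrt(1 + y'^2) = C
    ⇒  y − λ / sqrt(1 + y'^2) = C.
Solving for y' and integrating gives
    (x − a)^2 + (y − b)^2 = λ^2,
a circular arc of radius λ. The constants a, b are determined by the endpoint conditions y(-2) = y(8) = 0, and λ is fixed implicitly by the length constraint
    ∫_{-2}^{8} sqrt(1 + y'^2) dx = L.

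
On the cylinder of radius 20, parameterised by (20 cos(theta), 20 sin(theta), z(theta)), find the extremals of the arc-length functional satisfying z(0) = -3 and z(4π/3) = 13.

Parameterise the cylinder of radius R = 20 as
    r(θ) = (20 cos θ, 20 sin θ, z(θ)).
The arc-length element is
    ds = sqrt(400 + (dz/dθ)^2) dθ,
so the Lagrangian is L = sqrt(400 + z'^2).
L depends on z' only, not on z or θ, so ∂L/∂z = 0 and
    ∂L/∂z' = z' / sqrt(400 + z'^2).
The Euler-Lagrange equation gives
    d/dθ( z' / sqrt(400 + z'^2) ) = 0,
so z' is constant. Integrating once:
    z(θ) = a θ + b,
a helix on the cylinder (a straight line when the cylinder is unrolled). The constants a, b are determined by the endpoint conditions.
With endpoint conditions z(0) = -3 and z(4π/3) = 13: from z(0) = b we get b = -3, and a·4π/3 + -3 = 13 gives a = 12/π, so
    z(θ) = (12/π) θ − 3.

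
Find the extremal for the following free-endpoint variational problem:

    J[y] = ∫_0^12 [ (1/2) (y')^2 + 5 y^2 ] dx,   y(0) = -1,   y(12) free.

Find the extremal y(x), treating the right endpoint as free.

The Lagrangian L = (1/2) (y')^2 + 5 y^2 gives
    ∂L/∂y = 10 y,   ∂L/∂y' = y'.
Euler-Lagrange: y'' − 10 y = 0.
With k = sqrt(10), the general solution is
    y(x) = A cosh(sqrt(10) x) + B sinh(sqrt(10) x).
Fixed left endpoint y(0) = -1 ⇒ A = -1.
The right endpoint x = 12 is free, so the natural (transversality) condition is ∂L/∂y' |_{x=12} = 0, i.e. y'(12) = 0.
Compute y'(x) = A k sinh(k x) + B k cosh(k x), so
    y'(12) = A k sinh(k·12) + B k cosh(k·12) = 0
    ⇒ B = −A tanh(k·12) = tanh(sqrt(10)·12).
Therefore the extremal is
    y(x) = −cosh(sqrt(10) x) + tanh(sqrt(10)·12) sinh(sqrt(10) x).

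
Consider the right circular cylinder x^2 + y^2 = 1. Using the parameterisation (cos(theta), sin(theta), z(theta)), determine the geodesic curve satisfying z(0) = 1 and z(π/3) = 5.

Parameterise the cylinder of radius R = 1 as
    r(θ) = (cos θ, sin θ, z(θ)).
The arc-length element is
    ds = sqrt(1 + (dz/dθ)^2) dθ,
so the Lagrangian is L = sqrt(1 + z'^2).
L depends on z' only, not on z or θ, so ∂L/∂z = 0 and
    ∂L/∂z' = z' / sqrt(1 + z'^2).
The Euler-Lagrange equation gives
    d/dθ( z' / sqrt(1 + z'^2) ) = 0,
so z' is constant. Integrating once:
    z(θ) = a θ + b,
a helix on the cylinder (a straight line when the cylinder is unrolled). The constants a, b are determined by the endpoint conditions.
With endpoint conditions z(0) = 1 and z(π/3) = 5: from z(0) = b we get b = 1, and a·π/3 + 1 = 5 gives a = 12/π, so
    z(θ) = (12/π) θ + 1.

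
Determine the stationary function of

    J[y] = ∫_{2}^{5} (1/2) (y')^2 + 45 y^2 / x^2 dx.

The Lagrangian is L = (1/2) (y')^2 + 45 y^2 / x^2.
Compute ∂L/∂y = 90y/x^2, ∂L/∂y' = y'.
The Euler-Lagrange equation d/dx(∂L/∂y') − ∂L/∂y = 0 reduces to
    y'' − 90/x^2 · y = 0  (x > 0).
Its general solution is
    y(x) = A x^10 + B x^(-9),
with A, B fixed by the endpoint conditions.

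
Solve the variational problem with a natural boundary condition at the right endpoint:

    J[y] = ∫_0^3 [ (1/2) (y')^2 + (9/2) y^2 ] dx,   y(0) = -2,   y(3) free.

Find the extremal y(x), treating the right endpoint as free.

The Lagrangian L = (1/2) (y')^2 + (9/2) y^2 gives
    ∂L/∂y = 9 y,   ∂L/∂y' = y'.
Euler-Lagrange: y'' − 9 y = 0.
With k = 3, the general solution is
    y(x) = A cosh(3 x) + B sinh(3 x).
Fixed left endpoint y(0) = -2 ⇒ A = -2.
The right endpoint x = 3 is free, so the natural (transversality) condition is ∂L/∂y' |_{x=3} = 0, i.e. y'(3) = 0.
Compute y'(x) = A k sinh(k x) + B k cosh(k x), so
    y'(3) = A k sinh(k·3) + B k cosh(k·3) = 0
    ⇒ B = −A tanh(k·3) = 2 tanh(3·3).
Therefore the extremal is
    y(x) = −2 cosh(3 x) + 2 tanh(3·3) sinh(3 x).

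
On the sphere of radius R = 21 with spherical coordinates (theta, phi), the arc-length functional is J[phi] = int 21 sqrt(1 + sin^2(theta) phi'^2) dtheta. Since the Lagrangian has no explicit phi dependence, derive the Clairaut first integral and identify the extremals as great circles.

On the sphere of radius R = 21 with spherical coordinates (θ, φ), the induced metric is
    ds^2 = 441(dθ^2 + sin^2(θ) dφ^2).
Parameterise by θ; the arc-length functional is
    J[φ] = ∫ 21 sqrt(1 + sin^2(θ) (dφ/dθ)^2) dθ,
so L = 21 sqrt(1 + sin^2(θ) φ'^2). Compute
    ∂L/∂φ = 0  (L has no explicit φ dependence),
    ∂L/∂φ' = 21 sin^2(θ) φ' / sqrt(1 + sin^2(θ) φ'^2).
Since ∂L/∂φ = 0, the Euler-Lagrange equation
    d/dθ(∂L/∂φ') − ∂L/∂φ = 0
reduces to d/dθ(∂L/∂φ') = 0, i.e. the momentum conjugate to φ is conserved:
    21 sin^2(θ) φ' / sqrt(1 + sin^2(θ) φ'^2) = C.
The overall factor of 21 is constant, so dividing through gives Clairaut's relation sin^2(θ) φ' / sqrt(1 + sin^2(θ) φ'^2) = C' (with C' = C/21). Solving for φ' and integrating gives the great-circle family
    cot(θ) = A cos(φ − φ_0),
i.e. the intersection of the sphere with a plane through the origin. The two constants A and φ_0 (equivalently C and one phase) are fixed by the two endpoint conditions.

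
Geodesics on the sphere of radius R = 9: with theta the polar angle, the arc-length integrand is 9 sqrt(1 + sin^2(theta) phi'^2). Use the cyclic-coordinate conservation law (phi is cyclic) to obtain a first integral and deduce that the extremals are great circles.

On the sphere of radius R = 9 with spherical coordinates (θ, φ), the induced metric is
    ds^2 = 81(dθ^2 + sin^2(θ) dφ^2).
Parameterise by θ; the arc-length functional is
    J[φ] = ∫ 9 sqrt(1 + sin^2(θ) (dφ/dθ)^2) dθ,
so L = 9 sqrt(1 + sin^2(θ) φ'^2). Compute
    ∂L/∂φ = 0  (L has no explicit φ dependence),
    ∂L/∂φ' = 9 sin^2(θ) φ' / sqrt(1 + sin^2(θ) φ'^2).
Since ∂L/∂φ = 0, the Euler-Lagrange equation
    d/dθ(∂L/∂φ') − ∂L/∂φ = 0
reduces to d/dθ(∂L/∂φ') = 0, i.e. the momentum conjugate to φ is conserved:
    9 sin^2(θ) φ' / sqrt(1 + sin^2(θ) φ'^2) = C.
The overall factor of 9 is constant, so dividing through gives Clairaut's relation sin^2(θ) φ' / sqrt(1 + sin^2(θ) φ'^2) = C' (with C' = C/9). Solving for φ' and integrating gives the great-circle family
    cot(θ) = A cos(φ − φ_0),
i.e. the intersection of the sphere with a plane through the origin. The two constants A and φ_0 (equivalently C and one phase) are fixed by the two endpoint conditions.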